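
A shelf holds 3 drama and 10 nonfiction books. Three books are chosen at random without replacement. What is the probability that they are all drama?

P(all drama) = 3/13 × 2/12 × 1/11 = 6/1716 = 1/286.

1/286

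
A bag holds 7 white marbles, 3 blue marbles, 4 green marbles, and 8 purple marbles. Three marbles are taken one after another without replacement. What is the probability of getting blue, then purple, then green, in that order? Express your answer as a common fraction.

Each draw changes the counts, so multiply the conditional probabilities along the sequence:
P = 3/22 × 8/21 × 4/20 = 96/9240 = 4/385.

4/385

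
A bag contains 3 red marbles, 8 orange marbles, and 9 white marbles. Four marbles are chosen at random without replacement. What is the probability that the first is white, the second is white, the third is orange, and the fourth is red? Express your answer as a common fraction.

24/1615

Chain rule:
P = 9/20 × 8/19 × 8/18 × 3/17 = 1728/116280 = 24/1615.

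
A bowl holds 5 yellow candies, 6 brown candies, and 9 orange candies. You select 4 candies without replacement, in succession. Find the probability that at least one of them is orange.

P(no orange) = 11/20 × 10/19 × 9/18 × 8/17 = 7920/116280 = 22/323.
P(at least one) = 1 − 22/323 = 301/323.

301/323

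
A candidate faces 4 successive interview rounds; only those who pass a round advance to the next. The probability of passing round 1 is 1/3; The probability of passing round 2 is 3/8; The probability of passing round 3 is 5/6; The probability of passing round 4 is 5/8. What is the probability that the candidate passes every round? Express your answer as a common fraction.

Each stage is reached only if all earlier stages succeed, so
P = 1/3 × 3/8 × 5/6 × 5/8 = 75/1152 = 25/384.

25/384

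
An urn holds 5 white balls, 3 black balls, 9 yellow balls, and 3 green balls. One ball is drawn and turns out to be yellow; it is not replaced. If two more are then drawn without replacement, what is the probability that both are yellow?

28/171

After the first draw, 8 of the remaining 19 balls are yellow.
P = 8/19 × 7/18 = 56/342 = 28/171.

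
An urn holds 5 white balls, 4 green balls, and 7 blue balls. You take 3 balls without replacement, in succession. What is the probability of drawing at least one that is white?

P(no white) = 11/16 × 10/15 × 9/14 = 990/3360 = 33/112.
P(at least one) = 1 − 33/112 = 79/112.

79/112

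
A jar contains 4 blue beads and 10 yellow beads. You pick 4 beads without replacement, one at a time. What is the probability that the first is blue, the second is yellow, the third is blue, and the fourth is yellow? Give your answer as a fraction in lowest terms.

45/1001

Multiply the probability of each draw given the previous ones:
P = 4/14 × 10/13 × 3/12 × 9/11 = 1080/24024 = 45/1001.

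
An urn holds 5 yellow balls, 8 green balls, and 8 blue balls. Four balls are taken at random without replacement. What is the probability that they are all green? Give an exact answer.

2/171

P = 8/21 × 7/20 × 6/19 × 5/18 = 1680/143640 = 2/171.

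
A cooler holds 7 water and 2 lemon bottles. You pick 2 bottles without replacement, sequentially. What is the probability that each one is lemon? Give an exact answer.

1/36

P(all lemon) = 2/9 × 1/8 = 2/72 = 1/36.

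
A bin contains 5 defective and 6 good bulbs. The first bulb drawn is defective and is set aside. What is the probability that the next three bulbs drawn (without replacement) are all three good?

With the first bulb removed, 6 good remain out of 10.
P = 6/10 × 5/9 × 4/8 = 120/720 = 1/6.

1/6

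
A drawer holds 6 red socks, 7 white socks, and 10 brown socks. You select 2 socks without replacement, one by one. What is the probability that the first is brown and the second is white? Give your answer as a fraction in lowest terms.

Each draw changes the counts, so multiply the conditional probabilities along the sequence:
P = 10/23 × 7/22 = 70/506 = 35/253.

35/253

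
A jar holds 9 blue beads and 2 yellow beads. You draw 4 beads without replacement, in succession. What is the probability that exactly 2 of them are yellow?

One ordering (yellow drawn first) has probability 2/11 × 1/10 × 9/9 × 8/8 = 144/7920 = 1/55.
There are C(4,2) = 6 such orderings, each equally likely, so P = 6 × 1/55 = 6/55.

6/55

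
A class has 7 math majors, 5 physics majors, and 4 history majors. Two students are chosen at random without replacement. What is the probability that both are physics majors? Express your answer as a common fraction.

P(every draw is a physics major) = 5/16 × 4/15 = 20/240 = 1/12.

1/12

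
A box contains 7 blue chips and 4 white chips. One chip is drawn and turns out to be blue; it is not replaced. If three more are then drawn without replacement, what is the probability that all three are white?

After the first draw, 4 of the remaining 10 chips are white.
P = 4/10 × 3/9 × 2/8 = 24/720 = 1/30.

1/30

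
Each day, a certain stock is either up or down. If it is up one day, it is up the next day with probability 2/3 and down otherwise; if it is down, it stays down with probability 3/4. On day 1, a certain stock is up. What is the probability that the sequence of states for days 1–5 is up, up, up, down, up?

1/27

Day 1 is given. For each transition, use the conditional probability from the current state:
P(up | up) = 2/3; P(up | up) = 2/3; P(down | up) = 1/3; P(up | down) = 1/4.
P = 2/3 × 2/3 × 1/3 × 1/4 = 4/108 = 1/27.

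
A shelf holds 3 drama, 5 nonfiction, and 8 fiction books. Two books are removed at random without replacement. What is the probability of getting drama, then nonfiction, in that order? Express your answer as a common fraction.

Chain rule:
P = 3/16 × 5/15 = 15/240 = 1/16.

1/16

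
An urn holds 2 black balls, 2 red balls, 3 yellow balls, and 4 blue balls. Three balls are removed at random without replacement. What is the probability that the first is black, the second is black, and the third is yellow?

1/165

Chain rule:
P = 2/11 × 1/10 × 3/9 = 6/990 = 1/165.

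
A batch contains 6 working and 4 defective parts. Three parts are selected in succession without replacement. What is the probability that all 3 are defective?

1/30

P = 4/10 × 3/9 × 2/8 = 24/720 = 1/30.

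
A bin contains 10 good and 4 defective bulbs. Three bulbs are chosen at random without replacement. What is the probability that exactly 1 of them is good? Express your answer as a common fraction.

15/91

One ordering (good drawn first) has probability 10/14 × 4/13 × 3/12 = 120/2184 = 5/91.
There are C(3,1) = 3 such orderings, each equally likely, so P = 3 × 5/91 = 15/91.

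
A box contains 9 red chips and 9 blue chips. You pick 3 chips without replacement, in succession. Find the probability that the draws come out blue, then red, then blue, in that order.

Each draw changes the counts, so multiply the conditional probabilities along the sequence:
P = 9/18 × 9/17 × 8/16 = 648/4896 = 9/68.

9/68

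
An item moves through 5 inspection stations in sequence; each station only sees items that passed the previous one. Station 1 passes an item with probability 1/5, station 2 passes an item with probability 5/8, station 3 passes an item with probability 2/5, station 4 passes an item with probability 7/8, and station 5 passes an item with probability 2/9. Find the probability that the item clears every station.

7/720

Each stage is reached only if all earlier stages succeed, so
P = 1/5 × 5/8 × 2/5 × 7/8 × 2/9 = 140/14400 = 7/720.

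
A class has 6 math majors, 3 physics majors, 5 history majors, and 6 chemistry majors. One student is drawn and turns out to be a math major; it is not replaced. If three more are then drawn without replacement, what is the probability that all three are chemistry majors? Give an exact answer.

With the first student removed, 6 chemistry majors remain out of 19.
P = 6/19 × 5/18 × 4/17 = 120/5814 = 20/969.

20/969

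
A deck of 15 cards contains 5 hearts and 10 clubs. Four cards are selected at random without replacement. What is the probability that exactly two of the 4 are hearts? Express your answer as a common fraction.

One ordering (hearts drawn first) has probability 5/15 × 4/14 × 10/13 × 9/12 = 1800/32760 = 5/91.
There are C(4,2) = 6 such orderings, each equally likely, so P = 6 × 5/91 = 30/91.

30/91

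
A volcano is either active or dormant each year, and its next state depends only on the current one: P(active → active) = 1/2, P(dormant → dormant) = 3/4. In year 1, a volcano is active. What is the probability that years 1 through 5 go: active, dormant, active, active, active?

1/32

Year 1 is given. For each transition, use the conditional probability from the current state:
P(dormant | active) = 1/2; P(active | dormant) = 1/4; P(active | active) = 1/2; P(active | active) = 1/2.
P = 1/2 × 1/4 × 1/2 × 1/2 = 1/32.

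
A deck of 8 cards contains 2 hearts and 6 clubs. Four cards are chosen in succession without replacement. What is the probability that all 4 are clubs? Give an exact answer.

3/14

P(all clubs) = 6/8 × 5/7 × 4/6 × 3/5 = 360/1680 = 3/14.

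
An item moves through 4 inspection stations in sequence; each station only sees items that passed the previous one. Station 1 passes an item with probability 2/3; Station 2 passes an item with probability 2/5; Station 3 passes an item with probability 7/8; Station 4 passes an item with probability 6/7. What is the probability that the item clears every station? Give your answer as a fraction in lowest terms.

1/5

Multiplying along the chain,
P = 2/3 × 2/5 × 7/8 × 6/7 = 168/840 = 1/5.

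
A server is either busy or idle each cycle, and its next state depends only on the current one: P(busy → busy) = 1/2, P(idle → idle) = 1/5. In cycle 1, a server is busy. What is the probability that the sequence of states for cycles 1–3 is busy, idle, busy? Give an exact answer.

2/5

Cycle 1 is given. For each transition, use the conditional probability from the current state:
P(idle | busy) = 1/2; P(busy | idle) = 4/5.
P = 1/2 × 4/5 = 4/10 = 2/5.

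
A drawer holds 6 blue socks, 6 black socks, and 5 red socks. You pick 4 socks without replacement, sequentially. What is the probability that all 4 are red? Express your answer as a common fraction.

1/476

P = 5/17 × 4/16 × 3/15 × 2/14 = 120/57120 = 1/476.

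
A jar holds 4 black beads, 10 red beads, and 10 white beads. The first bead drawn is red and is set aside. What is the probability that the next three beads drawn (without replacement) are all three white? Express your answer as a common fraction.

120/1771

With the first bead removed, 10 white remain out of 23.
P = 10/23 × 9/22 × 8/21 = 720/10626 = 120/1771.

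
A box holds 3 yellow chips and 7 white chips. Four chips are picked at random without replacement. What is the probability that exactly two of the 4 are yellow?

One ordering (yellow drawn first) has probability 3/10 × 2/9 × 7/8 × 6/7 = 252/5040 = 1/20.
There are C(4,2) = 6 such orderings, each equally likely, so P = 6 × 1/20 = 3/10.

3/10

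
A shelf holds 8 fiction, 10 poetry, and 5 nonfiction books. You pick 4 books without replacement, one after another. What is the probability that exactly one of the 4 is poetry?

One ordering (poetry drawn first) has probability 10/23 × 13/22 × 12/21 × 11/20 = 17160/212520 = 13/161.
There are C(4,1) = 4 such orderings, each equally likely, so P = 4 × 13/161 = 52/161.

52/161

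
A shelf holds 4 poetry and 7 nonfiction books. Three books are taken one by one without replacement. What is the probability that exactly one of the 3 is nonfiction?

14/55

One ordering (nonfiction drawn first) has probability 7/11 × 4/10 × 3/9 = 84/990 = 14/165.
There are C(3,1) = 3 such orderings, each equally likely, so P = 3 × 14/165 = 14/55.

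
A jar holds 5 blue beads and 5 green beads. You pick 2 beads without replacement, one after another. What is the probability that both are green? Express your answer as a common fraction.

P = 5/10 × 4/9 = 20/90 = 2/9.

2/9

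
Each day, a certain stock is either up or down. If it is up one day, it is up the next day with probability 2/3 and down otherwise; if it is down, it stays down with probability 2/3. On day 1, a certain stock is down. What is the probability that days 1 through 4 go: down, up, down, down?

2/27

Day 1 is given. For each transition, use the conditional probability from the current state:
P(up | down) = 1/3; P(down | up) = 1/3; P(down | down) = 2/3.
P = 1/3 × 1/3 × 2/3 = 2/27.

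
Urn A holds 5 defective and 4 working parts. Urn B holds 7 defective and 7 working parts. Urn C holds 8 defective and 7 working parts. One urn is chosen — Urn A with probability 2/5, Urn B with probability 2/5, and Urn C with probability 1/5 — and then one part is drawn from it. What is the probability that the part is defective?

119/225

From Urn A: P(defective) = 5/9.
From Urn B: P(defective) = 7/14.
From Urn C: P(defective) = 8/15.
Total probability = (2/5)(5/9) + (2/5)(7/14) + (1/5)(8/15) = 119/225.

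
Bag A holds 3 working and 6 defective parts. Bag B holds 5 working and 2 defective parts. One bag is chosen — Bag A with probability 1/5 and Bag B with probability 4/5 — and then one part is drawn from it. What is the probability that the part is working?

67/105

From Bag A: P(working) = 3/9.
From Bag B: P(working) = 5/7.
Total probability = (1/5)(3/9) + (4/5)(5/7) = 67/105.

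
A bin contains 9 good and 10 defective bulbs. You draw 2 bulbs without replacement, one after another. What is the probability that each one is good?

P(all good) = 9/19 × 8/18 = 72/342 = 4/19.

4/19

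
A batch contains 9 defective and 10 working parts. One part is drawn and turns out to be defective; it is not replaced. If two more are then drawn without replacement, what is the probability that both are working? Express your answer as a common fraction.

5/17

After the first draw, 10 of the remaining 18 parts are working.
P = 10/18 × 9/17 = 90/306 = 5/17.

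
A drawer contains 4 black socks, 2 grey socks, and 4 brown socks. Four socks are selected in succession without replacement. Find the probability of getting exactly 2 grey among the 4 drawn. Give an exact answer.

One ordering (grey drawn first) has probability 2/10 × 1/9 × 8/8 × 7/7 = 112/5040 = 1/45.
There are C(4,2) = 6 such orderings, each equally likely, so P = 6 × 1/45 = 2/15.

2/15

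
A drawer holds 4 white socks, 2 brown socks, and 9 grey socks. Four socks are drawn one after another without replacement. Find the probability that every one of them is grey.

6/65

P = 9/15 × 8/14 × 7/13 × 6/12 = 3024/32760 = 6/65.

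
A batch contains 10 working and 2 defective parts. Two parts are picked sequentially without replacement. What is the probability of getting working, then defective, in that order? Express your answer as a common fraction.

5/33

Each draw changes the counts, so multiply the conditional probabilities along the sequence:
P = 10/12 × 2/11 = 20/132 = 5/33.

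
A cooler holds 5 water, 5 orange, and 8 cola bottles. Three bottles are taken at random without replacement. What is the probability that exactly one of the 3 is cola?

15/34

One ordering (cola drawn first) has probability 8/18 × 10/17 × 9/16 = 720/4896 = 5/34.
There are C(3,1) = 3 such orderings, each equally likely, so P = 3 × 5/34 = 15/34.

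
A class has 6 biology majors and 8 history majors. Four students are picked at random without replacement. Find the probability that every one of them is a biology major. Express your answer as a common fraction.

15/1001

P = 6/14 × 5/13 × 4/12 × 3/11 = 360/24024 = 15/1001.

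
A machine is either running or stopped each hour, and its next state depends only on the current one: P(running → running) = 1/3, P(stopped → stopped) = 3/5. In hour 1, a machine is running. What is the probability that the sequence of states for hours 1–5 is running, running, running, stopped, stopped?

2/45

Hour 1 is given. For each transition, use the conditional probability from the current state:
P(running | running) = 1/3; P(running | running) = 1/3; P(stopped | running) = 2/3; P(stopped | stopped) = 3/5.
P = 1/3 × 1/3 × 2/3 × 3/5 = 6/135 = 2/45.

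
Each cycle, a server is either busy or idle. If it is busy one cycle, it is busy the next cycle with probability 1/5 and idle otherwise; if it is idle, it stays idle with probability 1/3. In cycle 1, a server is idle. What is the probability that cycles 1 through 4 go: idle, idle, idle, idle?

Cycle 1 is given. For each transition, use the conditional probability from the current state:
P(idle | idle) = 1/3; P(idle | idle) = 1/3; P(idle | idle) = 1/3.
P = 1/3 × 1/3 × 1/3 = 1/27.

1/27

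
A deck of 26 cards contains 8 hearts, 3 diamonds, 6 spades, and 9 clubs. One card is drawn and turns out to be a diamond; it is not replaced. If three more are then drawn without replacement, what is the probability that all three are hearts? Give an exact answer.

14/575

With the first card removed, 8 hearts remain out of 25.
P = 8/25 × 7/24 × 6/23 = 336/13800 = 14/575.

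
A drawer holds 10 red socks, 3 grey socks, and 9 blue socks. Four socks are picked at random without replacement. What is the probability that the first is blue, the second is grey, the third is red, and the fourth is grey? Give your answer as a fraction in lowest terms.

Multiply the probability of each draw given the previous ones:
P = 9/22 × 3/21 × 10/20 × 2/19 = 540/175560 = 9/2926.

9/2926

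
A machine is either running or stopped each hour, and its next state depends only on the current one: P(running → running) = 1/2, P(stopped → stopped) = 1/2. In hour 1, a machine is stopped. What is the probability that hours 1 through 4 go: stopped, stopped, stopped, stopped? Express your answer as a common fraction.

Hour 1 is given. For each transition, use the conditional probability from the current state:
P(stopped | stopped) = 1/2; P(stopped | stopped) = 1/2; P(stopped | stopped) = 1/2.
P = 1/2 × 1/2 × 1/2 = 1/8.

1/8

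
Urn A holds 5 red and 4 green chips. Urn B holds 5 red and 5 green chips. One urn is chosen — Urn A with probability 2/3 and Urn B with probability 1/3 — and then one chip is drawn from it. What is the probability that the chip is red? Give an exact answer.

From Urn A: P(red) = 5/9.
From Urn B: P(red) = 5/10.
Total probability = (2/3)(5/9) + (1/3)(5/10) = 29/54.

29/54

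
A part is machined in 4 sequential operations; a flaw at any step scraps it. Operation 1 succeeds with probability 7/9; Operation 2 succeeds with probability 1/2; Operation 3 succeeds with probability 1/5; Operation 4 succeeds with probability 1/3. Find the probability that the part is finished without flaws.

7/270

Multiplying along the chain,
P = 7/9 × 1/2 × 1/5 × 1/3 = 7/270.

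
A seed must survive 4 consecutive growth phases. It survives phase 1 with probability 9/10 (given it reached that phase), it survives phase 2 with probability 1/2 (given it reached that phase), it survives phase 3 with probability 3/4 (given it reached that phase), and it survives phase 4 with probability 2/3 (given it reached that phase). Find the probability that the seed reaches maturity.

Multiplying along the chain,
P = 9/10 × 1/2 × 3/4 × 2/3 = 54/240 = 9/40.

9/40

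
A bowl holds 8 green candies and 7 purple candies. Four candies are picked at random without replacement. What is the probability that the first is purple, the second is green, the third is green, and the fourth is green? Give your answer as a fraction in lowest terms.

Chain rule:
P = 7/15 × 8/14 × 7/13 × 6/12 = 2352/32760 = 14/195.

14/195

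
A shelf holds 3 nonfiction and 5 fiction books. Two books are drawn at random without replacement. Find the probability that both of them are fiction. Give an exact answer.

P(every draw is fiction) = 5/8 × 4/7 = 20/56 = 5/14.

5/14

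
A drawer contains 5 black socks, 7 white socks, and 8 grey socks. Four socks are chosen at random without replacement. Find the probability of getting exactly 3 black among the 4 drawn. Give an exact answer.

One ordering (black drawn first) has probability 5/20 × 4/19 × 3/18 × 15/17 = 900/116280 = 5/646.
There are C(4,3) = 4 such orderings, each equally likely, so P = 4 × 5/646 = 10/323.

10/323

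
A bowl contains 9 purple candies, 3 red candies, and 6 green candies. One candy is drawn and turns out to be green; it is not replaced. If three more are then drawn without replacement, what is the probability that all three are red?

After the first draw, 3 of the remaining 17 candies are red.
P = 3/17 × 2/16 × 1/15 = 6/4080 = 1/680.

1/680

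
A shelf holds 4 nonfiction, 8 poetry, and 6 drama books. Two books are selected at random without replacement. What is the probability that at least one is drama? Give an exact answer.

29/51

P(no drama) = 12/18 × 11/17 = 132/306 = 22/51.
P(at least one) = 1 − 22/51 = 29/51.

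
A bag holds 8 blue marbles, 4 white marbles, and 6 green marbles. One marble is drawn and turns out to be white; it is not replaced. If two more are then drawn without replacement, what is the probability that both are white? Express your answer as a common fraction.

3/136

With the first marble removed, 3 white remain out of 17.
P = 3/17 × 2/16 = 6/272 = 3/136.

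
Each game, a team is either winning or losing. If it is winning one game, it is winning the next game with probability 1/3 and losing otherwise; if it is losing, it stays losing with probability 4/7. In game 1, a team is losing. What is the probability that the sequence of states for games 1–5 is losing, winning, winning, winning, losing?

Game 1 is given. For each transition, use the conditional probability from the current state:
P(winning | losing) = 3/7; P(winning | winning) = 1/3; P(winning | winning) = 1/3; P(losing | winning) = 2/3.
P = 3/7 × 1/3 × 1/3 × 2/3 = 6/189 = 2/63.

2/63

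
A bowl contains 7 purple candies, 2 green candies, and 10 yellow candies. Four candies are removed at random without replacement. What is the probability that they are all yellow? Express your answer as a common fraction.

P(all yellow) = 10/19 × 9/18 × 8/17 × 7/16 = 5040/93024 = 35/646.

35/646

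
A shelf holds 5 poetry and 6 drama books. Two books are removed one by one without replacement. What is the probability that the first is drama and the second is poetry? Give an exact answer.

3/11

Each draw changes the counts, so multiply the conditional probabilities along the sequence:
P = 6/11 × 5/10 = 30/110 = 3/11.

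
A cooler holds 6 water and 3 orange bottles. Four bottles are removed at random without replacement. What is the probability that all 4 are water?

5/42

P = 6/9 × 5/8 × 4/7 × 3/6 = 360/3024 = 5/42.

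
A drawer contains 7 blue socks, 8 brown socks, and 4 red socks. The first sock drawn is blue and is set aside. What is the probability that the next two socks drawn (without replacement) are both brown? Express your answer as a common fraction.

28/153

With the first sock removed, 8 brown remain out of 18.
P = 8/18 × 7/17 = 56/306 = 28/153.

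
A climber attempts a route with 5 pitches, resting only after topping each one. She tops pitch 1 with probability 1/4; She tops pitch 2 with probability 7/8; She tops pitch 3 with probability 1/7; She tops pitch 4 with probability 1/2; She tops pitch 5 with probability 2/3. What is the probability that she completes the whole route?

1/96

The events are sequential, so multiply the conditional probabilities:
P = 1/4 × 7/8 × 1/7 × 1/2 × 2/3 = 14/1344 = 1/96.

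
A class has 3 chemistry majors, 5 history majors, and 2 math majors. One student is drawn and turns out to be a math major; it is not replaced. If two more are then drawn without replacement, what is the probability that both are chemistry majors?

1/12

After the first draw, 3 of the remaining 9 students are chemistry majors.
P = 3/9 × 2/8 = 6/72 = 1/12.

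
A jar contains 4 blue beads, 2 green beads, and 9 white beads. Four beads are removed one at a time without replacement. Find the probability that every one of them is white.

6/65

P = 9/15 × 8/14 × 7/13 × 6/12 = 3024/32760 = 6/65.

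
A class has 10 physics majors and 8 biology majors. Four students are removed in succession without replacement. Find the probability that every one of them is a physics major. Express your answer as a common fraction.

P(every draw is a physics major) = 10/18 × 9/17 × 8/16 × 7/15 = 5040/73440 = 7/102.

7/102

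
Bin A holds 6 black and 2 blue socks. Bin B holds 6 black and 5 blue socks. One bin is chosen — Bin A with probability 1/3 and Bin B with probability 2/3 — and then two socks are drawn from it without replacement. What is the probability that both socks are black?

111/308

From Bin A: P(both black) = (6/8)(5/7) = 15/28.
From Bin B: P(both black) = (6/11)(5/10) = 3/11.
Total probability = (1/3)(15/28) + (2/3)(3/11) = 111/308.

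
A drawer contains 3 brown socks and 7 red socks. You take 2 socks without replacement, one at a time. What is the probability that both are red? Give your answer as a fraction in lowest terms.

P(every draw is red) = 7/10 × 6/9 = 42/90 = 7/15.

7/15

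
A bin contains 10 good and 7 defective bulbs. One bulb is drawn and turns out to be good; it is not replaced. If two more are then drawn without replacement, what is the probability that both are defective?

7/40

With the first bulb removed, 7 defective remain out of 16.
P = 7/16 × 6/15 = 42/240 = 7/40.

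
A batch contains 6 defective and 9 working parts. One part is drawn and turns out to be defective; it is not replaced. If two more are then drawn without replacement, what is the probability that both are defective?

10/91

After the first draw, 5 of the remaining 14 parts are defective.
P = 5/14 × 4/13 = 20/182 = 10/91.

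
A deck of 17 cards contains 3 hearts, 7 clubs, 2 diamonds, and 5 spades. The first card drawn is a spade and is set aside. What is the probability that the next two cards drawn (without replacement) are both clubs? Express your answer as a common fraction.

7/40

After the first draw, 7 of the remaining 16 cards are clubs.
P = 7/16 × 6/15 = 42/240 = 7/40.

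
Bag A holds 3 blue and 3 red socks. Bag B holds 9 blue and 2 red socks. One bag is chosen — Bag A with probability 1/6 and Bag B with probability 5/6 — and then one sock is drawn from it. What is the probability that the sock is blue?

101/132

From Bag A: P(blue) = 3/6.
From Bag B: P(blue) = 9/11.
Total probability = (1/6)(3/6) + (5/6)(9/11) = 101/132.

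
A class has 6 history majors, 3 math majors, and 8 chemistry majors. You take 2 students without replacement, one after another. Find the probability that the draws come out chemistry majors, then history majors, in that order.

3/17

Multiply the probability of each draw given the previous ones:
P = 8/17 × 6/16 = 48/272 = 3/17.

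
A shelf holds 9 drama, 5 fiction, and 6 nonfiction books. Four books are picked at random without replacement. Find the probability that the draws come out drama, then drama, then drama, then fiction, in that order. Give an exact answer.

7/323

Chain rule:
P = 9/20 × 8/19 × 7/18 × 5/17 = 2520/116280 = 7/323.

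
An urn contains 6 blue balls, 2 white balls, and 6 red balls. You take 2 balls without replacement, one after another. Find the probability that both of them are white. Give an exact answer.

1/91

P(all white) = 2/14 × 1/13 = 2/182 = 1/91.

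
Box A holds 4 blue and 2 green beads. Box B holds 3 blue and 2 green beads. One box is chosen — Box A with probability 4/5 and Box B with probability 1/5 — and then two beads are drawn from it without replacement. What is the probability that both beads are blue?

19/50

From Box A: P(both blue) = (4/6)(3/5) = 2/5.
From Box B: P(both blue) = (3/5)(2/4) = 3/10.
Total probability = (4/5)(2/5) + (1/5)(3/10) = 19/50.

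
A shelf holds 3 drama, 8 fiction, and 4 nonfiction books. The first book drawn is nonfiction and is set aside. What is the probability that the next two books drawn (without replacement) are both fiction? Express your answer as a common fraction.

After the first draw, 8 of the remaining 14 books are fiction.
P = 8/14 × 7/13 = 56/182 = 4/13.

4/13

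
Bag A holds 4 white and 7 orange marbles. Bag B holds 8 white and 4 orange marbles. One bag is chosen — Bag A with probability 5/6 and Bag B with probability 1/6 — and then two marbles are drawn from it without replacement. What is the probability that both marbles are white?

16/99

From Bag A: P(both white) = (4/11)(3/10) = 6/55.
From Bag B: P(both white) = (8/12)(7/11) = 14/33.
Total probability = (5/6)(6/55) + (1/6)(14/33) = 16/99.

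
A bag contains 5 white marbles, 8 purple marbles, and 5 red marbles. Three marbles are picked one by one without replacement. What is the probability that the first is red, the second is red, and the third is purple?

Multiply the probability of each draw given the previous ones:
P = 5/18 × 4/17 × 8/16 = 160/4896 = 5/153.

5/153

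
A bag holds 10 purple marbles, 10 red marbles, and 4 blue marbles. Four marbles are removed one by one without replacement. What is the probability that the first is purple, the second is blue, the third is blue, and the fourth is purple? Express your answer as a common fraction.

15/3542

Chain rule:
P = 10/24 × 4/23 × 3/22 × 9/21 = 1080/255024 = 15/3542.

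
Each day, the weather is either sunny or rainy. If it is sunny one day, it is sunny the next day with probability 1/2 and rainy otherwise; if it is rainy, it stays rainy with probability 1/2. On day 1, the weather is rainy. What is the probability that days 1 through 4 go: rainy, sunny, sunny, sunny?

1/8

Day 1 is given. For each transition, use the conditional probability from the current state:
P(sunny | rainy) = 1/2; P(sunny | sunny) = 1/2; P(sunny | sunny) = 1/2.
P = 1/2 × 1/2 × 1/2 = 1/8.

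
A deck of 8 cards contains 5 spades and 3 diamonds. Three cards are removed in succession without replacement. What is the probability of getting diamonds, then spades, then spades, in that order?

5/28

Each draw changes the counts, so multiply the conditional probabilities along the sequence:
P = 3/8 × 5/7 × 4/6 = 60/336 = 5/28.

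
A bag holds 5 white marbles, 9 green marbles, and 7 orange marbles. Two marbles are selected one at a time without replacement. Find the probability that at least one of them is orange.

P(no orange) = 14/21 × 13/20 = 182/420 = 13/30.
P(at least one) = 1 − 13/30 = 17/30.

17/30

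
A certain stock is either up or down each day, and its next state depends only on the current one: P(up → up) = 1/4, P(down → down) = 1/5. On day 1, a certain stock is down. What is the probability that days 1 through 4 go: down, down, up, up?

Day 1 is given. For each transition, use the conditional probability from the current state:
P(down | down) = 1/5; P(up | down) = 4/5; P(up | up) = 1/4.
P = 1/5 × 4/5 × 1/4 = 4/100 = 1/25.

1/25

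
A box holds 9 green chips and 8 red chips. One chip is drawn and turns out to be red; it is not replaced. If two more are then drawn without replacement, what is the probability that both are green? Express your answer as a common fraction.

After the first draw, 9 of the remaining 16 chips are green.
P = 9/16 × 8/15 = 72/240 = 3/10.

3/10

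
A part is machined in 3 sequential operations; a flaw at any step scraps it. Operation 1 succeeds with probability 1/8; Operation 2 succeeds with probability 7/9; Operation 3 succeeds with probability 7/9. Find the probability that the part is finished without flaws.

The events are sequential, so multiply the conditional probabilities:
P = 1/8 × 7/9 × 7/9 = 49/648.

49/648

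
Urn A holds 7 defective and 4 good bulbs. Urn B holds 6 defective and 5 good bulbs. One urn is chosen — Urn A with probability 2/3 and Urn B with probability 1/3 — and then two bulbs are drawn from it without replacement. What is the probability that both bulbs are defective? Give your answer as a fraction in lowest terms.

From Urn A: P(both defective) = (7/11)(6/10) = 21/55.
From Urn B: P(both defective) = (6/11)(5/10) = 3/11.
Total probability = (2/3)(21/55) + (1/3)(3/11) = 19/55.

19/55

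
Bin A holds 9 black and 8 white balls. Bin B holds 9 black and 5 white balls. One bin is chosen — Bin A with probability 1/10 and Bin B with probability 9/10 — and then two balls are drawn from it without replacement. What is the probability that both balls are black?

2367/6188

From Bin A: P(both black) = (9/17)(8/16) = 9/34.
From Bin B: P(both black) = (9/14)(8/13) = 36/91.
Total probability = (1/10)(9/34) + (9/10)(36/91) = 2367/6188.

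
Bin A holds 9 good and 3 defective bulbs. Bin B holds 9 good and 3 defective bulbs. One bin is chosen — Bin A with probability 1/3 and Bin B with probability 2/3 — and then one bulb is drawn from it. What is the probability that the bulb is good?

3/4

From Bin A: P(good) = 9/12.
From Bin B: P(good) = 9/12.
Total probability = (1/3)(9/12) + (2/3)(9/12) = 3/4.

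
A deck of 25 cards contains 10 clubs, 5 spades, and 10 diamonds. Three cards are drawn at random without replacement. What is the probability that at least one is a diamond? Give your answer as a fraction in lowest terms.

369/460

P(no diamonds) = 15/25 × 14/24 × 13/23 = 2730/13800 = 91/460.
P(at least one) = 1 − 91/460 = 369/460.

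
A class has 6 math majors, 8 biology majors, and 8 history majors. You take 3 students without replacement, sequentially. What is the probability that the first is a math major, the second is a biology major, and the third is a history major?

16/385

Multiply the probability of each draw given the previous ones:
P = 6/22 × 8/21 × 8/20 = 384/9240 = 16/385.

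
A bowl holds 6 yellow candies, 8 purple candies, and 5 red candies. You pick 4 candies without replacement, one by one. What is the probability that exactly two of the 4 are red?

455/1938

One ordering (red drawn first) has probability 5/19 × 4/18 × 14/17 × 13/16 = 3640/93024 = 455/11628.
There are C(4,2) = 6 such orderings, each equally likely, so P = 6 × 455/11628 = 455/1938.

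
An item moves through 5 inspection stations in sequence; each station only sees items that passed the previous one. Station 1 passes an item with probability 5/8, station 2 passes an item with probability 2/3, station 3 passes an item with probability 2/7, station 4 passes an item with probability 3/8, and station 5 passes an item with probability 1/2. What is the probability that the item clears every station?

5/224

The events are sequential, so multiply the conditional probabilities:
P = 5/8 × 2/3 × 2/7 × 3/8 × 1/2 = 60/2688 = 5/224.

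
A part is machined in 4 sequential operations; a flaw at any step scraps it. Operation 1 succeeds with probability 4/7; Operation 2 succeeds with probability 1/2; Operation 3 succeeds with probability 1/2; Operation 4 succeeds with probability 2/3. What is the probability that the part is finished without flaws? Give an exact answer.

Multiplying along the chain,
P = 4/7 × 1/2 × 1/2 × 2/3 = 8/84 = 2/21.

2/21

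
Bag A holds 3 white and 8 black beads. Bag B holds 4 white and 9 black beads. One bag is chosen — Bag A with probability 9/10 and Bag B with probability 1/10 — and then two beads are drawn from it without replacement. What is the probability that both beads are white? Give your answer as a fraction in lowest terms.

203/3575

From Bag A: P(both white) = (3/11)(2/10) = 3/55.
From Bag B: P(both white) = (4/13)(3/12) = 1/13.
Total probability = (9/10)(3/55) + (1/10)(1/13) = 203/3575.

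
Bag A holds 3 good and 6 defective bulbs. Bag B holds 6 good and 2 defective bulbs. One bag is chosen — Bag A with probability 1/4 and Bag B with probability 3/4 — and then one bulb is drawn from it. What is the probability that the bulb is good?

From Bag A: P(good) = 3/9.
From Bag B: P(good) = 6/8.
Total probability = (1/4)(3/9) + (3/4)(6/8) = 31/48.

31/48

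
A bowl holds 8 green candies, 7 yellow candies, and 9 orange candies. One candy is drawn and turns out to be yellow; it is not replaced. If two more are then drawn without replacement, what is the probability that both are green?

With the first candy removed, 8 green remain out of 23.
P = 8/23 × 7/22 = 56/506 = 28/253.

28/253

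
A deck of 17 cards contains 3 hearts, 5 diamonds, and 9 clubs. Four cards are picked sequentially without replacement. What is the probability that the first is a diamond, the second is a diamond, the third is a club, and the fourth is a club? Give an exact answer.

3/119

Each draw changes the counts, so multiply the conditional probabilities along the sequence:
P = 5/17 × 4/16 × 9/15 × 8/14 = 1440/57120 = 3/119.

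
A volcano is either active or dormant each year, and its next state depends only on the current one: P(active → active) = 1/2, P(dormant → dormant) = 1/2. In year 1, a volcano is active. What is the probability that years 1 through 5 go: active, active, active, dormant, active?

Year 1 is given. For each transition, use the conditional probability from the current state:
P(active | active) = 1/2; P(active | active) = 1/2; P(dormant | active) = 1/2; P(active | dormant) = 1/2.
P = 1/2 × 1/2 × 1/2 × 1/2 = 1/16.

1/16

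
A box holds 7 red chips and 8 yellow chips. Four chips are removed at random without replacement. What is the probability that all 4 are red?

1/39

P(all red) = 7/15 × 6/14 × 5/13 × 4/12 = 840/32760 = 1/39.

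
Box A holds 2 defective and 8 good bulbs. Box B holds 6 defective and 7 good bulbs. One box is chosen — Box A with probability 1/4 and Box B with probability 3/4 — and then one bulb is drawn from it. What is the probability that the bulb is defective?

From Box A: P(defective) = 2/10.
From Box B: P(defective) = 6/13.
Total probability = (1/4)(2/10) + (3/4)(6/13) = 103/260.

103/260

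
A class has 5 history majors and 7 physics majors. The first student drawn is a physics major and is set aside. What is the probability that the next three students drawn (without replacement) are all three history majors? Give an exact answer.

With the first student removed, 5 history majors remain out of 11.
P = 5/11 × 4/10 × 3/9 = 60/990 = 2/33.

2/33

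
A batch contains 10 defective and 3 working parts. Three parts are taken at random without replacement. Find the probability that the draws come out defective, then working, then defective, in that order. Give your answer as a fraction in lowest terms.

45/286

Multiply the probability of each draw given the previous ones:
P = 10/13 × 3/12 × 9/11 = 270/1716 = 45/286.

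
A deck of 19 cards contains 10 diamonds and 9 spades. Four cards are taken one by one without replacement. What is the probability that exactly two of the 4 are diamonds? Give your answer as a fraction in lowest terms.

One ordering (diamonds drawn first) has probability 10/19 × 9/18 × 9/17 × 8/16 = 6480/93024 = 45/646.
There are C(4,2) = 6 such orderings, each equally likely, so P = 6 × 45/646 = 135/323.

135/323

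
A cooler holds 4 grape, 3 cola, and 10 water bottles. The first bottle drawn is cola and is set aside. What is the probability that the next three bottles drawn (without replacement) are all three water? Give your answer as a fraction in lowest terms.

3/14

With the first bottle removed, 10 water remain out of 16.
P = 10/16 × 9/15 × 8/14 = 720/3360 = 3/14.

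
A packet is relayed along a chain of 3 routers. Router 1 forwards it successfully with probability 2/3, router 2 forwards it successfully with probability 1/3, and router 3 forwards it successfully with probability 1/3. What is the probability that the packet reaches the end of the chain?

Multiplying along the chain,
P = 2/3 × 1/3 × 1/3 = 2/27.

2/27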